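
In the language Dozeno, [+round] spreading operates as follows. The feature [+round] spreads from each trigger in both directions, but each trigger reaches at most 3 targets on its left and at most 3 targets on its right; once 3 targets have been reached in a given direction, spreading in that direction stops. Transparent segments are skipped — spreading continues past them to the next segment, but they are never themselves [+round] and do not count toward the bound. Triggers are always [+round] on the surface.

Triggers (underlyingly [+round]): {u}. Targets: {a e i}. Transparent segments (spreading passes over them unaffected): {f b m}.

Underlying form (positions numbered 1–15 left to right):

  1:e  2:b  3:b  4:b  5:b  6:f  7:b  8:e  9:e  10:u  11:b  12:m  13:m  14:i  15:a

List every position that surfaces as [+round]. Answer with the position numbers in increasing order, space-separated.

1 8 9 10 14 15

From /u/ at 10 rightward: 11 /b/ transparent; 12 /m/ transparent; 13 /m/ transparent; 14 /i/ → [+round]; 15 /a/ → [+round]; word edge.
From /u/ at 10 leftward: 9 /e/ → [+round]; 8 /e/ → [+round]; 7 /b/ transparent; 6 /f/ transparent; 5 /b/ transparent; 4 /b/ transparent; 3 /b/ transparent; 2 /b/ transparent; 1 /e/ → [+round]; bound reached.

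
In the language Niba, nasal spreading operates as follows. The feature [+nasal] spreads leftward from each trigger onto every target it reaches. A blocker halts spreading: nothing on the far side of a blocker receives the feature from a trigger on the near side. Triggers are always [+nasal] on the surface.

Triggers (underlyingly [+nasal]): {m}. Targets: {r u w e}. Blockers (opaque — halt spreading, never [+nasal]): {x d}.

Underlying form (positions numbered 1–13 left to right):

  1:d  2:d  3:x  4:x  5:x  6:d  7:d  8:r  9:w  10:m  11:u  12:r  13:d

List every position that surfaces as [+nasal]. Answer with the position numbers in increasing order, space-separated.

8 9 10

From /m/ at 10 leftward: 9 /w/ → [+nasal]; 8 /r/ → [+nasal]; 7 /d/ blocks.
Targets with no active source: positions 11 12 stay [-nasal].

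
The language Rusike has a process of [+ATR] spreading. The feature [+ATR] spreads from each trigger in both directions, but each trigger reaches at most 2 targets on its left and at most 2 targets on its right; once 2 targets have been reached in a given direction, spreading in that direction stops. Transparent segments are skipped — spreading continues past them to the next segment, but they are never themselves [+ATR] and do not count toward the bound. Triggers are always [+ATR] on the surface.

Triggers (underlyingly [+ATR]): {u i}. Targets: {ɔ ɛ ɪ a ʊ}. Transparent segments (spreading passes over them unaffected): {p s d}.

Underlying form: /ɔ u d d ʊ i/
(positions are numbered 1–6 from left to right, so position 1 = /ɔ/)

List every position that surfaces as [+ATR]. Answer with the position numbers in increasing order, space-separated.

1 2 5 6

From /u/ at 2 rightward: 3 /d/ transparent; 4 /d/ transparent; 5 /ʊ/ → [+ATR]; 6 /i/ is itself a trigger — this domain ends here.
From /u/ at 2 leftward: 1 /ɔ/ → [+ATR]; word edge.
From /i/ at 6 rightward: word edge.
From /i/ at 6 leftward: 5 /ʊ/ → [+ATR]; 4 /d/ transparent; 3 /d/ transparent; 2 /u/ is itself a trigger — this domain ends here.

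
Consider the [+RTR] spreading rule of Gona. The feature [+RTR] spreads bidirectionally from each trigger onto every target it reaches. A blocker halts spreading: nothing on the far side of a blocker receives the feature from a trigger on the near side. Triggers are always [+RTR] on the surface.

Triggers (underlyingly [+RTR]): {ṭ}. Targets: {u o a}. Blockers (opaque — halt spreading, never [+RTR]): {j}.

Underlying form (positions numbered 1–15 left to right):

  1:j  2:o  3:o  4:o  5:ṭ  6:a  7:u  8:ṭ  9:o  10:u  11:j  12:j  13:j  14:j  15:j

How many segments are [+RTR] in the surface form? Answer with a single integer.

From /ṭ/ at 5 rightward: 6 /a/ → [+RTR]; 7 /u/ → [+RTR]; 8 /ṭ/ is itself a trigger — this domain ends here.
From /ṭ/ at 5 leftward: 4 /o/ → [+RTR]; 3 /o/ → [+RTR]; 2 /o/ → [+RTR]; 1 /j/ blocks.
From /ṭ/ at 8 rightward: 9 /o/ → [+RTR]; 10 /u/ → [+RTR]; 11 /j/ blocks.
From /ṭ/ at 8 leftward: 7 /u/ → [+RTR]; 6 /a/ → [+RTR]; 5 /ṭ/ is itself a trigger — this domain ends here.
[+RTR] positions on the surface: 2 3 4 5 6 7 8 9 10.

9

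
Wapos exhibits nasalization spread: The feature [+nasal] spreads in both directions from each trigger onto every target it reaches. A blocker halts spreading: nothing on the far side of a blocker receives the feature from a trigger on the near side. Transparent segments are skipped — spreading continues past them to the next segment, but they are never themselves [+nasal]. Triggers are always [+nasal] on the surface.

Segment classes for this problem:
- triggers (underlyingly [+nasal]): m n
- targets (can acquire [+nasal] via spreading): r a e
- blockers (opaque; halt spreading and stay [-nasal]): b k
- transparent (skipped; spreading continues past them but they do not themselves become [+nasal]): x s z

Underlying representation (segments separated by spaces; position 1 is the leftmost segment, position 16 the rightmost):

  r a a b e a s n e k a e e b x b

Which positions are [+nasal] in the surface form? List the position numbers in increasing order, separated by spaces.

From /n/ at 8 rightward: 9 /e/ → [+nasal]; 10 /k/ blocks.
From /n/ at 8 leftward: 7 /s/ transparent; 6 /a/ → [+nasal]; 5 /e/ → [+nasal]; 4 /b/ blocks.
Targets with no active source: positions 1 2 3 11 12 13 stay [-nasal].

5 6 8 9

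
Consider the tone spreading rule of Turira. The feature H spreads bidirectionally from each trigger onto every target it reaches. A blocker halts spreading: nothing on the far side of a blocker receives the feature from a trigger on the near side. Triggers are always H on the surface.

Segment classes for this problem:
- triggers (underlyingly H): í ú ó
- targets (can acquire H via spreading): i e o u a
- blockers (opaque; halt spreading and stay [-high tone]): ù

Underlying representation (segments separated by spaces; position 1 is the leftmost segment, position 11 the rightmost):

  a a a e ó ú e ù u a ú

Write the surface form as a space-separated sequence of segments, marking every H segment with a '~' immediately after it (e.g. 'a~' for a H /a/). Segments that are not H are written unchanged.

a~ a~ a~ e~ ó~ ú~ e~ ù u~ a~ ú~

From /ó/ at 5 rightward: 6 /ú/ is itself a trigger — this domain ends here.
From /ó/ at 5 leftward: 4 /e/ → H; 3 /a/ → H; 2 /a/ → H; 1 /a/ → H; word edge.
From /ú/ at 6 rightward: 7 /e/ → H; 8 /ù/ blocks.
From /ú/ at 6 leftward: 5 /ó/ is itself a trigger — this domain ends here.
From /ú/ at 11 rightward: word edge.
From /ú/ at 11 leftward: 10 /a/ → H; 9 /u/ → H; 8 /ù/ blocks.
H positions on the surface: 1 2 3 4 5 6 7 9 10 11.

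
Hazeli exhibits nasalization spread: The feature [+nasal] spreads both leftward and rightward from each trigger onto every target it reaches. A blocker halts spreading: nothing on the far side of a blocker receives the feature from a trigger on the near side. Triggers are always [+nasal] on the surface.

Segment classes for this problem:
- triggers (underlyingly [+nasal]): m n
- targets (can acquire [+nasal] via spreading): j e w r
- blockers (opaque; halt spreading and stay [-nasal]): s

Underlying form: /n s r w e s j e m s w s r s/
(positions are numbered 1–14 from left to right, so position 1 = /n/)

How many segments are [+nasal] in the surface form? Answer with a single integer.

4

From /n/ at 1 rightward: 2 /s/ blocks.
From /n/ at 1 leftward: word edge.
From /m/ at 9 rightward: 10 /s/ blocks.
From /m/ at 9 leftward: 8 /e/ → [+nasal]; 7 /j/ → [+nasal]; 6 /s/ blocks.
Targets with no active source: positions 3 4 5 11 13 stay [-nasal].
[+nasal] positions on the surface: 1 7 8 9.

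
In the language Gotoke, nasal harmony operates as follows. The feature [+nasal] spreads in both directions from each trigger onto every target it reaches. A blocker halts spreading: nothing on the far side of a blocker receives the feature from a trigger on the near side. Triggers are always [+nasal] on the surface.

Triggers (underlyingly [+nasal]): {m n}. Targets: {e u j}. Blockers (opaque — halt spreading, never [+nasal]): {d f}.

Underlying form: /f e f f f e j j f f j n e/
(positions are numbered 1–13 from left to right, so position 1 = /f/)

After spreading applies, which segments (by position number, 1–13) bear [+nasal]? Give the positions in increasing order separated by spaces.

11 12 13

From /n/ at 12 rightward: 13 /e/ → [+nasal]; word edge.
From /n/ at 12 leftward: 11 /j/ → [+nasal]; 10 /f/ blocks.
Targets with no active source: positions 2 6 7 8 stay [-nasal].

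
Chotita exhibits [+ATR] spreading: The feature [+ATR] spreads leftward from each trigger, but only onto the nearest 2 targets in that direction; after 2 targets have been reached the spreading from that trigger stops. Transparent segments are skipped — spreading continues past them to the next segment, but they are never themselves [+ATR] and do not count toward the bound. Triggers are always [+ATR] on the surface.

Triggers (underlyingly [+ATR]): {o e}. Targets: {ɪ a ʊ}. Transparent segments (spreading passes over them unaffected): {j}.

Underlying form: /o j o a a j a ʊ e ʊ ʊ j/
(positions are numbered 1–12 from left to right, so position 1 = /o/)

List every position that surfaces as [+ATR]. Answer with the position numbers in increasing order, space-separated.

1 3 7 8 9

From /o/ at 1 leftward: word edge.
From /o/ at 3 leftward: 2 /j/ transparent; 1 /o/ is itself a trigger — this domain ends here.
From /e/ at 9 leftward: 8 /ʊ/ → [+ATR]; 7 /a/ → [+ATR]; bound reached.
Targets with no active source: positions 4 5 10 11 stay [-ATR].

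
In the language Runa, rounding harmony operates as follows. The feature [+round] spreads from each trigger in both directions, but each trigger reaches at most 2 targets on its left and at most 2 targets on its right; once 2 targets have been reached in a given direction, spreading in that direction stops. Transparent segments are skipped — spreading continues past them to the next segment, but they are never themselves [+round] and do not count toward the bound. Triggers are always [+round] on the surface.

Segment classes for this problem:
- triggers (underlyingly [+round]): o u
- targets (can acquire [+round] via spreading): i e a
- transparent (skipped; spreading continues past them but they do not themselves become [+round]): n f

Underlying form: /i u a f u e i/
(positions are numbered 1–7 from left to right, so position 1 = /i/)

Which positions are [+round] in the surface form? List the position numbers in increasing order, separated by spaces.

From /u/ at 2 rightward: 3 /a/ → [+round]; 4 /f/ transparent; 5 /u/ is itself a trigger — this domain ends here.
From /u/ at 2 leftward: 1 /i/ → [+round]; word edge.
From /u/ at 5 rightward: 6 /e/ → [+round]; 7 /i/ → [+round]; bound reached.
From /u/ at 5 leftward: 4 /f/ transparent; 3 /a/ → [+round]; 2 /u/ is itself a trigger — this domain ends here.

1 2 3 5 6 7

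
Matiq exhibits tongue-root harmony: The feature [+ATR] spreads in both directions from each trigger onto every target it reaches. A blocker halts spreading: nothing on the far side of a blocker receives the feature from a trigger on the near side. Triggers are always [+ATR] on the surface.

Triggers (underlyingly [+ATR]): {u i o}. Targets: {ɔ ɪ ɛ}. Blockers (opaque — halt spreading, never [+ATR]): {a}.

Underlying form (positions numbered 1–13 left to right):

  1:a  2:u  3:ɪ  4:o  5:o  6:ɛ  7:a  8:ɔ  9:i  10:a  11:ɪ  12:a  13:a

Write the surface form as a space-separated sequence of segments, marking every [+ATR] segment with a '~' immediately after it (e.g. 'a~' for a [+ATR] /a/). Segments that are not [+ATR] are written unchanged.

From /u/ at 2 rightward: 3 /ɪ/ → [+ATR]; 4 /o/ is itself a trigger — this domain ends here.
From /u/ at 2 leftward: 1 /a/ blocks.
From /o/ at 4 rightward: 5 /o/ is itself a trigger — this domain ends here.
From /o/ at 4 leftward: 3 /ɪ/ → [+ATR]; 2 /u/ is itself a trigger — this domain ends here.
From /o/ at 5 rightward: 6 /ɛ/ → [+ATR]; 7 /a/ blocks.
From /o/ at 5 leftward: 4 /o/ is itself a trigger — this domain ends here.
From /i/ at 9 rightward: 10 /a/ blocks.
From /i/ at 9 leftward: 8 /ɔ/ → [+ATR]; 7 /a/ blocks.
Target with no active source: position 11 stays [-ATR].
[+ATR] positions on the surface: 2 3 4 5 6 8 9.

a u~ ɪ~ o~ o~ ɛ~ a ɔ~ i~ a ɪ a a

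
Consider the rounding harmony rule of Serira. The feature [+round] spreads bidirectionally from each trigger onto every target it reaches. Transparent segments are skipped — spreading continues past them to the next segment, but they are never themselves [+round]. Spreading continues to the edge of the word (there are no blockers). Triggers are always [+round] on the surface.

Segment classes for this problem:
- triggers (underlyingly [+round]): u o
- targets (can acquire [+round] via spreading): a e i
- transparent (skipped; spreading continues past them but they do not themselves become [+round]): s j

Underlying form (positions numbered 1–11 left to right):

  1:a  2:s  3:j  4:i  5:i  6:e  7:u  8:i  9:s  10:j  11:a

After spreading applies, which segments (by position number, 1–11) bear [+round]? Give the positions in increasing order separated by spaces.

1 4 5 6 7 8 11

From /u/ at 7 rightward: 8 /i/ → [+round]; 9 /s/ transparent; 10 /j/ transparent; 11 /a/ → [+round]; word edge.
From /u/ at 7 leftward: 6 /e/ → [+round]; 5 /i/ → [+round]; 4 /i/ → [+round]; 3 /j/ transparent; 2 /s/ transparent; 1 /a/ → [+round]; word edge.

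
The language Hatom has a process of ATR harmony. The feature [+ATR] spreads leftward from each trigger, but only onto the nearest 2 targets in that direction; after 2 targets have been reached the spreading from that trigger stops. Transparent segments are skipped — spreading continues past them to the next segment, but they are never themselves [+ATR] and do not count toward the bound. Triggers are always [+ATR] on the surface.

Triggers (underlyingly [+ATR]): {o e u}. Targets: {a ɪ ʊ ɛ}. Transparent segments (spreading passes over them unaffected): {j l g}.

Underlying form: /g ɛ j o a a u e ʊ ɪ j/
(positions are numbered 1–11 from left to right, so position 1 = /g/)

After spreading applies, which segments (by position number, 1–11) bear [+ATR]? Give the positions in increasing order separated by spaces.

From /o/ at 4 leftward: 3 /j/ transparent; 2 /ɛ/ → [+ATR]; 1 /g/ transparent; word edge.
From /u/ at 7 leftward: 6 /a/ → [+ATR]; 5 /a/ → [+ATR]; bound reached.
From /e/ at 8 leftward: 7 /u/ is itself a trigger — this domain ends here.
Targets with no active source: positions 9 10 stay [-ATR].

2 4 5 6 7 8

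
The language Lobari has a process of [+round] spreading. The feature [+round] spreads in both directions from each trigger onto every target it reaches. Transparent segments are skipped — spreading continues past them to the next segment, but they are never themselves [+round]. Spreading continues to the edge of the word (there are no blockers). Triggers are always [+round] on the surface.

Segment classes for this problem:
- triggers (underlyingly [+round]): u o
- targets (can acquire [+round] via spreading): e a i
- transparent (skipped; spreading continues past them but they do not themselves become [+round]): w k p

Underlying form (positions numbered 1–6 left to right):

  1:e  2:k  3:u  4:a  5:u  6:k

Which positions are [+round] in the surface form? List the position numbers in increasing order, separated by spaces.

From /u/ at 3 rightward: 4 /a/ → [+round]; 5 /u/ is itself a trigger — this domain ends here.
From /u/ at 3 leftward: 2 /k/ transparent; 1 /e/ → [+round]; word edge.
From /u/ at 5 rightward: 6 /k/ transparent; word edge.
From /u/ at 5 leftward: 4 /a/ → [+round]; 3 /u/ is itself a trigger — this domain ends here.

1 3 4 5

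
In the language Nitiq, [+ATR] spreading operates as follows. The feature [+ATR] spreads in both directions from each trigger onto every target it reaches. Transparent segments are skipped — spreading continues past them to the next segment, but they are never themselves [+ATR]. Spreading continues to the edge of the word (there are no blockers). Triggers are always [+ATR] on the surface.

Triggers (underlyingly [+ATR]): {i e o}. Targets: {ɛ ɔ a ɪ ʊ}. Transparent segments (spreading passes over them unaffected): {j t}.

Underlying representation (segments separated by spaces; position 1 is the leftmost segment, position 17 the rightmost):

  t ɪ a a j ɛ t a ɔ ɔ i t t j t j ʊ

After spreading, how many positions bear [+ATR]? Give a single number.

9

From /i/ at 11 rightward: 12 /t/ transparent; 13 /t/ transparent; 14 /j/ transparent; 15 /t/ transparent; 16 /j/ transparent; 17 /ʊ/ → [+ATR]; word edge.
From /i/ at 11 leftward: 10 /ɔ/ → [+ATR]; 9 /ɔ/ → [+ATR]; 8 /a/ → [+ATR]; 7 /t/ transparent; 6 /ɛ/ → [+ATR]; 5 /j/ transparent; 4 /a/ → [+ATR]; 3 /a/ → [+ATR]; 2 /ɪ/ → [+ATR]; 1 /t/ transparent; word edge.
[+ATR] positions on the surface: 2 3 4 6 8 9 10 11 17.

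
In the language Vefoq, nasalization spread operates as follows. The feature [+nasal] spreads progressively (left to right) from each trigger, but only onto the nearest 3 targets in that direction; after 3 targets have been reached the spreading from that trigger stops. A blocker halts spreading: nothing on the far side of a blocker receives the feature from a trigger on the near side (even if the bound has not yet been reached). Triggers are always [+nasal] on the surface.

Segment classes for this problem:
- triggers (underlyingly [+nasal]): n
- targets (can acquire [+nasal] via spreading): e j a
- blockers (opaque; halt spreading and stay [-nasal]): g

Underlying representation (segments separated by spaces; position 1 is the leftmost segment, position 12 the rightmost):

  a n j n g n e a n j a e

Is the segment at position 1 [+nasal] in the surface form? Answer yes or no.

no

From /n/ at 2 rightward: 3 /j/ → [+nasal]; 4 /n/ is itself a trigger — this domain ends here.
From /n/ at 4 rightward: 5 /g/ blocks.
From /n/ at 6 rightward: 7 /e/ → [+nasal]; 8 /a/ → [+nasal]; 9 /n/ is itself a trigger — this domain ends here.
From /n/ at 9 rightward: 10 /j/ → [+nasal]; 11 /a/ → [+nasal]; 12 /e/ → [+nasal]; bound reached.
Target with no active source: position 1 stays [-nasal].
[+nasal] positions on the surface: 2 3 4 6 7 8 9 10 11 12.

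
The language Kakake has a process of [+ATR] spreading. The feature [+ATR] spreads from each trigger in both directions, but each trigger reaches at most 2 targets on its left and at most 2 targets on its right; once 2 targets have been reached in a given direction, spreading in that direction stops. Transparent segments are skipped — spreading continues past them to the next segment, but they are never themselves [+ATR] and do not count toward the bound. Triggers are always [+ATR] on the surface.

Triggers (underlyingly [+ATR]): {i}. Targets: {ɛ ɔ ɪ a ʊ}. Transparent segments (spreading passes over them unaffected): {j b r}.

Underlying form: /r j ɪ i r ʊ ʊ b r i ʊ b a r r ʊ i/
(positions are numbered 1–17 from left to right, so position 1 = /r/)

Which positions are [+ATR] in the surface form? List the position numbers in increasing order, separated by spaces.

3 4 6 7 10 11 13 16 17

From /i/ at 4 rightward: 5 /r/ transparent; 6 /ʊ/ → [+ATR]; 7 /ʊ/ → [+ATR]; bound reached.
From /i/ at 4 leftward: 3 /ɪ/ → [+ATR]; 2 /j/ transparent; 1 /r/ transparent; word edge.
From /i/ at 10 rightward: 11 /ʊ/ → [+ATR]; 12 /b/ transparent; 13 /a/ → [+ATR]; bound reached.
From /i/ at 10 leftward: 9 /r/ transparent; 8 /b/ transparent; 7 /ʊ/ → [+ATR]; 6 /ʊ/ → [+ATR]; bound reached.
From /i/ at 17 rightward: word edge.
From /i/ at 17 leftward: 16 /ʊ/ → [+ATR]; 15 /r/ transparent; 14 /r/ transparent; 13 /a/ → [+ATR]; bound reached.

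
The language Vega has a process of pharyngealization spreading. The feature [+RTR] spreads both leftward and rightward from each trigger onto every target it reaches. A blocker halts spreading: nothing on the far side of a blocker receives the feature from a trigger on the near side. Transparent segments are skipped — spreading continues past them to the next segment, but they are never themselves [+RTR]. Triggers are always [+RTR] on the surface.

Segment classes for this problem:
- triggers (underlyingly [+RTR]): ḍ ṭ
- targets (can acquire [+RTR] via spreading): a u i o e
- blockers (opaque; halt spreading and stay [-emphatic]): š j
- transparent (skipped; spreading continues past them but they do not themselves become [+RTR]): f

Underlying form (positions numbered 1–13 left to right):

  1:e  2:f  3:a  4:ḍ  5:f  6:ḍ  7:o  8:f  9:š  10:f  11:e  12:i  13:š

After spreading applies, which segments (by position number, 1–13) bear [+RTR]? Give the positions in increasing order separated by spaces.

1 3 4 6 7

From /ḍ/ at 4 rightward: 5 /f/ transparent; 6 /ḍ/ is itself a trigger — this domain ends here.
From /ḍ/ at 4 leftward: 3 /a/ → [+RTR]; 2 /f/ transparent; 1 /e/ → [+RTR]; word edge.
From /ḍ/ at 6 rightward: 7 /o/ → [+RTR]; 8 /f/ transparent; 9 /š/ blocks.
From /ḍ/ at 6 leftward: 5 /f/ transparent; 4 /ḍ/ is itself a trigger — this domain ends here.
Targets with no active source: positions 11 12 stay [-emphatic].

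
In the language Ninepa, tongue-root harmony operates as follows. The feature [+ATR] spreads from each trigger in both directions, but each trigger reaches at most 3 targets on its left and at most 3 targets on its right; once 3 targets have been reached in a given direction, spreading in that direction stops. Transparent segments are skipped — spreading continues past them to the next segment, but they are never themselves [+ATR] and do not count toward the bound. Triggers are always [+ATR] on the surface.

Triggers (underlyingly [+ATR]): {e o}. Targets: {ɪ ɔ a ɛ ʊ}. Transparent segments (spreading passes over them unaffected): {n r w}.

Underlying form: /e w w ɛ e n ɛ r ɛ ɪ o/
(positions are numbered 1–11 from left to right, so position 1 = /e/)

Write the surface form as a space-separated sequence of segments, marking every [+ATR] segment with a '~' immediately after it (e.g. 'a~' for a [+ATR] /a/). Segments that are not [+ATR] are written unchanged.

From /e/ at 1 rightward: 2 /w/ transparent; 3 /w/ transparent; 4 /ɛ/ → [+ATR]; 5 /e/ is itself a trigger — this domain ends here.
From /e/ at 1 leftward: word edge.
From /e/ at 5 rightward: 6 /n/ transparent; 7 /ɛ/ → [+ATR]; 8 /r/ transparent; 9 /ɛ/ → [+ATR]; 10 /ɪ/ → [+ATR]; bound reached.
From /e/ at 5 leftward: 4 /ɛ/ → [+ATR]; 3 /w/ transparent; 2 /w/ transparent; 1 /e/ is itself a trigger — this domain ends here.
From /o/ at 11 rightward: word edge.
From /o/ at 11 leftward: 10 /ɪ/ → [+ATR]; 9 /ɛ/ → [+ATR]; 8 /r/ transparent; 7 /ɛ/ → [+ATR]; bound reached.
[+ATR] positions on the surface: 1 4 5 7 9 10 11.

e~ w w ɛ~ e~ n ɛ~ r ɛ~ ɪ~ o~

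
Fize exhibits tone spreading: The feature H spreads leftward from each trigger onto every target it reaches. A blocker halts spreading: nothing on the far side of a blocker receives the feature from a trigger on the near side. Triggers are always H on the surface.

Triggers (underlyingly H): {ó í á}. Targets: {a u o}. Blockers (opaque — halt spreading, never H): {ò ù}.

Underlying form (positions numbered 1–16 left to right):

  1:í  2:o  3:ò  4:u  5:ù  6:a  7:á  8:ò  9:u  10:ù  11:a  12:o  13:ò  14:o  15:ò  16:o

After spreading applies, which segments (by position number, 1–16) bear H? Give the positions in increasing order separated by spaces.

1 6 7

From /í/ at 1 leftward: word edge.
From /á/ at 7 leftward: 6 /a/ → H; 5 /ù/ blocks.
Targets with no active source: positions 2 4 9 11 12 14 16 stay [-high tone].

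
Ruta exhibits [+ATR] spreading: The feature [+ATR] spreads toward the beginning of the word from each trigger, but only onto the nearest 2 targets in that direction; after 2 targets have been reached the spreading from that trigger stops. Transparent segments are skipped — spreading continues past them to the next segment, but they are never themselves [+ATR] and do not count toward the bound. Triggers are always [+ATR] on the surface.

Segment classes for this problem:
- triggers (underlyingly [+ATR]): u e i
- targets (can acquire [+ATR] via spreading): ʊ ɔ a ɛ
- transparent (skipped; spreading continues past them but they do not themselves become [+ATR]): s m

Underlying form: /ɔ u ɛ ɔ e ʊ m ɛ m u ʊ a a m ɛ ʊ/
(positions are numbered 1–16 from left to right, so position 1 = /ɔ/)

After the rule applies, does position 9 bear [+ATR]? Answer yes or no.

From /u/ at 2 leftward: 1 /ɔ/ → [+ATR]; word edge.
From /e/ at 5 leftward: 4 /ɔ/ → [+ATR]; 3 /ɛ/ → [+ATR]; bound reached.
From /u/ at 10 leftward: 9 /m/ transparent; 8 /ɛ/ → [+ATR]; 7 /m/ transparent; 6 /ʊ/ → [+ATR]; bound reached.
Targets with no active source: positions 11 12 13 15 16 stay [-ATR].
[+ATR] positions on the surface: 1 2 3 4 5 6 8 10.

no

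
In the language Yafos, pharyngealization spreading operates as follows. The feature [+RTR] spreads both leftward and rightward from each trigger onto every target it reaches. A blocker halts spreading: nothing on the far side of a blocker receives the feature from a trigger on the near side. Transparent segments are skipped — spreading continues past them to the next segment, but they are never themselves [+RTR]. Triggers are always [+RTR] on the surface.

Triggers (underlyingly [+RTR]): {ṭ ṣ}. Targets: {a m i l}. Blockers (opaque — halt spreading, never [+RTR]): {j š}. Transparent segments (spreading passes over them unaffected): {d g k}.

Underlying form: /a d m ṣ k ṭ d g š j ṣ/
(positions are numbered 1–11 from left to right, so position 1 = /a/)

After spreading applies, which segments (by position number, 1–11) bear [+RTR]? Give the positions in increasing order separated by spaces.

From /ṣ/ at 4 rightward: 5 /k/ transparent; 6 /ṭ/ is itself a trigger — this domain ends here.
From /ṣ/ at 4 leftward: 3 /m/ → [+RTR]; 2 /d/ transparent; 1 /a/ → [+RTR]; word edge.
From /ṭ/ at 6 rightward: 7 /d/ transparent; 8 /g/ transparent; 9 /š/ blocks.
From /ṭ/ at 6 leftward: 5 /k/ transparent; 4 /ṣ/ is itself a trigger — this domain ends here.
From /ṣ/ at 11 rightward: word edge.
From /ṣ/ at 11 leftward: 10 /j/ blocks.

1 3 4 6 11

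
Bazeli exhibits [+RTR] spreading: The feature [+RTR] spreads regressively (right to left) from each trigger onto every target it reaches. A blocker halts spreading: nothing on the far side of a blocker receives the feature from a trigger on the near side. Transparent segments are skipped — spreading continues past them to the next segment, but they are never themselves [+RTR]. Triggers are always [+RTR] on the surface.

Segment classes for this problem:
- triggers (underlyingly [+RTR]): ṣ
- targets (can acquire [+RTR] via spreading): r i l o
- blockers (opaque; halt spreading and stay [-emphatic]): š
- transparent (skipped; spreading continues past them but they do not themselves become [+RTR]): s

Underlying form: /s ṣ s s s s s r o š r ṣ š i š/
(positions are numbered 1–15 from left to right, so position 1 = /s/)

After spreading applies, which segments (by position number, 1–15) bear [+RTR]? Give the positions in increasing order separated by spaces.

2 11 12

From /ṣ/ at 2 leftward: 1 /s/ transparent; word edge.
From /ṣ/ at 12 leftward: 11 /r/ → [+RTR]; 10 /š/ blocks.
Targets with no active source: positions 8 9 14 stay [-emphatic].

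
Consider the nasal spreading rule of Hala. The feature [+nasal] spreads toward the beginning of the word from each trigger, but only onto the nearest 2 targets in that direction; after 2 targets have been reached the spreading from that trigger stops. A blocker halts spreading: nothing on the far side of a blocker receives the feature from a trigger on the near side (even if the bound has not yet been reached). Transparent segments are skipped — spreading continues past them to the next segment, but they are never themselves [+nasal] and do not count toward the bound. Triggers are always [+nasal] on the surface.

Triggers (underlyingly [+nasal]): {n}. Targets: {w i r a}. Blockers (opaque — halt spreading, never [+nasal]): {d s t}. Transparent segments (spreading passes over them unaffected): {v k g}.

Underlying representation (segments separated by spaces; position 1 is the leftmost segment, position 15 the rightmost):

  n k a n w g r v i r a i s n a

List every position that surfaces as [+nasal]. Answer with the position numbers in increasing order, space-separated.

1 3 4 14

From /n/ at 1 leftward: word edge.
From /n/ at 4 leftward: 3 /a/ → [+nasal]; 2 /k/ transparent; 1 /n/ is itself a trigger — this domain ends here.
From /n/ at 14 leftward: 13 /s/ blocks.
Targets with no active source: positions 5 7 9 10 11 12 15 stay [-nasal].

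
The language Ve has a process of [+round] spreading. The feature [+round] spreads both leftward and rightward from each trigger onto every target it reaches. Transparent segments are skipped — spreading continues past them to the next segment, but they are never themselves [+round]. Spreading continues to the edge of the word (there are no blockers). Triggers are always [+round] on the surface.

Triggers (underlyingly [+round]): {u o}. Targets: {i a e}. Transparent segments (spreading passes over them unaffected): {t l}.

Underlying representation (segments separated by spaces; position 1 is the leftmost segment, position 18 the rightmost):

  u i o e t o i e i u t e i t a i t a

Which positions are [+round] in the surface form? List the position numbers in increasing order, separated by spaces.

From /u/ at 1 rightward: 2 /i/ → [+round]; 3 /o/ is itself a trigger — this domain ends here.
From /u/ at 1 leftward: word edge.
From /o/ at 3 rightward: 4 /e/ → [+round]; 5 /t/ transparent; 6 /o/ is itself a trigger — this domain ends here.
From /o/ at 3 leftward: 2 /i/ → [+round]; 1 /u/ is itself a trigger — this domain ends here.
From /o/ at 6 rightward: 7 /i/ → [+round]; 8 /e/ → [+round]; 9 /i/ → [+round]; 10 /u/ is itself a trigger — this domain ends here.
From /o/ at 6 leftward: 5 /t/ transparent; 4 /e/ → [+round]; 3 /o/ is itself a trigger — this domain ends here.
From /u/ at 10 rightward: 11 /t/ transparent; 12 /e/ → [+round]; 13 /i/ → [+round]; 14 /t/ transparent; 15 /a/ → [+round]; 16 /i/ → [+round]; 17 /t/ transparent; 18 /a/ → [+round]; word edge.
From /u/ at 10 leftward: 9 /i/ → [+round]; 8 /e/ → [+round]; 7 /i/ → [+round]; 6 /o/ is itself a trigger — this domain ends here.

1 2 3 4 6 7 8 9 10 12 13 15 16 18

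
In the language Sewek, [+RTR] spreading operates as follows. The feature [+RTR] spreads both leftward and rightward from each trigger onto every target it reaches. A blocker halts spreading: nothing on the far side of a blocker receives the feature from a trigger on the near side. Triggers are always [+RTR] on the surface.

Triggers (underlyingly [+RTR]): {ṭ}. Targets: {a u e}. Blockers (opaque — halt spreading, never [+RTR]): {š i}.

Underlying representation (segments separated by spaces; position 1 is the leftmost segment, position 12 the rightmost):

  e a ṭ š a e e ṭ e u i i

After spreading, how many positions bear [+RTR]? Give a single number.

From /ṭ/ at 3 rightward: 4 /š/ blocks.
From /ṭ/ at 3 leftward: 2 /a/ → [+RTR]; 1 /e/ → [+RTR]; word edge.
From /ṭ/ at 8 rightward: 9 /e/ → [+RTR]; 10 /u/ → [+RTR]; 11 /i/ blocks.
From /ṭ/ at 8 leftward: 7 /e/ → [+RTR]; 6 /e/ → [+RTR]; 5 /a/ → [+RTR]; 4 /š/ blocks.
[+RTR] positions on the surface: 1 2 3 5 6 7 8 9 10.

9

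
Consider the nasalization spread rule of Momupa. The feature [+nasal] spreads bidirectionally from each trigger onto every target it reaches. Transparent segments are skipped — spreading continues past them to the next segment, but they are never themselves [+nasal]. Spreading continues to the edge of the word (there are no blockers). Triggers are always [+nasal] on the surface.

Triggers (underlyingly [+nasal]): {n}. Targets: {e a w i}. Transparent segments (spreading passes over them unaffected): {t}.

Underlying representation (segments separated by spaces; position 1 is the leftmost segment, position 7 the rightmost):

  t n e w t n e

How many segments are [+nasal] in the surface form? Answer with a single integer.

5

From /n/ at 2 rightward: 3 /e/ → [+nasal]; 4 /w/ → [+nasal]; 5 /t/ transparent; 6 /n/ is itself a trigger — this domain ends here.
From /n/ at 2 leftward: 1 /t/ transparent; word edge.
From /n/ at 6 rightward: 7 /e/ → [+nasal]; word edge.
From /n/ at 6 leftward: 5 /t/ transparent; 4 /w/ → [+nasal]; 3 /e/ → [+nasal]; 2 /n/ is itself a trigger — this domain ends here.
[+nasal] positions on the surface: 2 3 4 6 7.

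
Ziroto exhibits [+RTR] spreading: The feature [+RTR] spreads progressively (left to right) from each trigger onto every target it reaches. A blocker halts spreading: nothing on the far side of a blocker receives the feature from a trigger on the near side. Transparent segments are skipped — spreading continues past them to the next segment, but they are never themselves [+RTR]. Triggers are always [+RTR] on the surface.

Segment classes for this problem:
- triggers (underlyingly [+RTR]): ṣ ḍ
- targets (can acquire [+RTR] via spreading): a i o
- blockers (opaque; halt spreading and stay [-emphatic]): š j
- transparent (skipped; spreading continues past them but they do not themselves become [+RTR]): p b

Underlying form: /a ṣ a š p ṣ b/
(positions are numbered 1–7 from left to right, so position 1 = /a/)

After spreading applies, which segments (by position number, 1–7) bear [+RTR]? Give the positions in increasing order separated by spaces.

From /ṣ/ at 2 rightward: 3 /a/ → [+RTR]; 4 /š/ blocks.
From /ṣ/ at 6 rightward: 7 /b/ transparent; word edge.
Target with no active source: position 1 stays [-emphatic].

2 3 6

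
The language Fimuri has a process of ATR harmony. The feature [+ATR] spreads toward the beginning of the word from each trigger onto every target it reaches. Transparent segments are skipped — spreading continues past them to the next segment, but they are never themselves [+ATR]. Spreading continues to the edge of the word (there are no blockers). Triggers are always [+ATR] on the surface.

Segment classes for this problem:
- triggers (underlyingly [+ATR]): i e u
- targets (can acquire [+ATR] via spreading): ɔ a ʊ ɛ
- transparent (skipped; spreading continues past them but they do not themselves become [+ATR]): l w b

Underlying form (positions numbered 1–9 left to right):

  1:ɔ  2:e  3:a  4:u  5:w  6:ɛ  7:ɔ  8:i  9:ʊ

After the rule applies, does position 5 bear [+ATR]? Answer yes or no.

From /e/ at 2 leftward: 1 /ɔ/ → [+ATR]; word edge.
From /u/ at 4 leftward: 3 /a/ → [+ATR]; 2 /e/ is itself a trigger — this domain ends here.
From /i/ at 8 leftward: 7 /ɔ/ → [+ATR]; 6 /ɛ/ → [+ATR]; 5 /w/ transparent; 4 /u/ is itself a trigger — this domain ends here.
Target with no active source: position 9 stays [-ATR].
[+ATR] positions on the surface: 1 2 3 4 6 7 8.

no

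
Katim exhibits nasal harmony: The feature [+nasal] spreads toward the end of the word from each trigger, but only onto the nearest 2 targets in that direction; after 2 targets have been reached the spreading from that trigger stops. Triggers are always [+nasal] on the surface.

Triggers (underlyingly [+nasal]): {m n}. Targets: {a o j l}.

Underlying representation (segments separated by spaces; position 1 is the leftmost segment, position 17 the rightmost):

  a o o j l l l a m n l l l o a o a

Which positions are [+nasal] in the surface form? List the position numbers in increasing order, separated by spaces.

From /m/ at 9 rightward: 10 /n/ is itself a trigger — this domain ends here.
From /n/ at 10 rightward: 11 /l/ → [+nasal]; 12 /l/ → [+nasal]; bound reached.
Targets with no active source: positions 1 2 3 4 5 6 7 8 13 14 15 16 17 stay [-nasal].

9 10 11 12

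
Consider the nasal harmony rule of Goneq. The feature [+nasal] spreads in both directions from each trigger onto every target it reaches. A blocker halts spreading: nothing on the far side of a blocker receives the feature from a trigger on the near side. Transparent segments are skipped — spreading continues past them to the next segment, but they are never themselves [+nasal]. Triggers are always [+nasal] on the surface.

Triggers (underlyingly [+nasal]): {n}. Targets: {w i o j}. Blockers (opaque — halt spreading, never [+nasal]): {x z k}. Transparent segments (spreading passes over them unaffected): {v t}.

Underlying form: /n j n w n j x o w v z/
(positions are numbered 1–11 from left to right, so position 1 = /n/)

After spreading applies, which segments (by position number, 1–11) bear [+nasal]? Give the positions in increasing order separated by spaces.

1 2 3 4 5 6

From /n/ at 1 rightward: 2 /j/ → [+nasal]; 3 /n/ is itself a trigger — this domain ends here.
From /n/ at 1 leftward: word edge.
From /n/ at 3 rightward: 4 /w/ → [+nasal]; 5 /n/ is itself a trigger — this domain ends here.
From /n/ at 3 leftward: 2 /j/ → [+nasal]; 1 /n/ is itself a trigger — this domain ends here.
From /n/ at 5 rightward: 6 /j/ → [+nasal]; 7 /x/ blocks.
From /n/ at 5 leftward: 4 /w/ → [+nasal]; 3 /n/ is itself a trigger — this domain ends here.
Targets with no active source: positions 8 9 stay [-nasal].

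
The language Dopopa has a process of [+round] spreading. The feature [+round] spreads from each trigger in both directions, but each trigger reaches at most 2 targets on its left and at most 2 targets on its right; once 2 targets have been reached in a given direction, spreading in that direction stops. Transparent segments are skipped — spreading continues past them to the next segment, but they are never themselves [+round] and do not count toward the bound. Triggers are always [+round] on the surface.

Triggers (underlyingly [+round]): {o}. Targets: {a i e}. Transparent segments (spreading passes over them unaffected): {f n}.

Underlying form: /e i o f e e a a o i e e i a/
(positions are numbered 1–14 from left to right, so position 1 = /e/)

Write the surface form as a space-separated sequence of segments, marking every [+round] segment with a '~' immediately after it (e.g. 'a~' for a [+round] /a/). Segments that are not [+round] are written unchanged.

From /o/ at 3 rightward: 4 /f/ transparent; 5 /e/ → [+round]; 6 /e/ → [+round]; bound reached.
From /o/ at 3 leftward: 2 /i/ → [+round]; 1 /e/ → [+round]; bound reached.
From /o/ at 9 rightward: 10 /i/ → [+round]; 11 /e/ → [+round]; bound reached.
From /o/ at 9 leftward: 8 /a/ → [+round]; 7 /a/ → [+round]; bound reached.
Targets with no active source: positions 12 13 14 stay [-round].
[+round] positions on the surface: 1 2 3 5 6 7 8 9 10 11.

e~ i~ o~ f e~ e~ a~ a~ o~ i~ e~ e i a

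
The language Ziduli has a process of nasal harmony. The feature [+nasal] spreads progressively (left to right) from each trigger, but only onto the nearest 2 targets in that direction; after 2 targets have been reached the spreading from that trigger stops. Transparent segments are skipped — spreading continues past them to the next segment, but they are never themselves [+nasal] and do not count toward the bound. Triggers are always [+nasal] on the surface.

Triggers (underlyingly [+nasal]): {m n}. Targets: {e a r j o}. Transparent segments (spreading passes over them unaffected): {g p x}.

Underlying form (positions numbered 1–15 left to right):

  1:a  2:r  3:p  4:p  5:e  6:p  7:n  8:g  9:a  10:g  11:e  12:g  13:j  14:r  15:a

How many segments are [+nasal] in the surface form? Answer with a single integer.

3

From /n/ at 7 rightward: 8 /g/ transparent; 9 /a/ → [+nasal]; 10 /g/ transparent; 11 /e/ → [+nasal]; bound reached.
Targets with no active source: positions 1 2 5 13 14 15 stay [-nasal].
[+nasal] positions on the surface: 7 9 11.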